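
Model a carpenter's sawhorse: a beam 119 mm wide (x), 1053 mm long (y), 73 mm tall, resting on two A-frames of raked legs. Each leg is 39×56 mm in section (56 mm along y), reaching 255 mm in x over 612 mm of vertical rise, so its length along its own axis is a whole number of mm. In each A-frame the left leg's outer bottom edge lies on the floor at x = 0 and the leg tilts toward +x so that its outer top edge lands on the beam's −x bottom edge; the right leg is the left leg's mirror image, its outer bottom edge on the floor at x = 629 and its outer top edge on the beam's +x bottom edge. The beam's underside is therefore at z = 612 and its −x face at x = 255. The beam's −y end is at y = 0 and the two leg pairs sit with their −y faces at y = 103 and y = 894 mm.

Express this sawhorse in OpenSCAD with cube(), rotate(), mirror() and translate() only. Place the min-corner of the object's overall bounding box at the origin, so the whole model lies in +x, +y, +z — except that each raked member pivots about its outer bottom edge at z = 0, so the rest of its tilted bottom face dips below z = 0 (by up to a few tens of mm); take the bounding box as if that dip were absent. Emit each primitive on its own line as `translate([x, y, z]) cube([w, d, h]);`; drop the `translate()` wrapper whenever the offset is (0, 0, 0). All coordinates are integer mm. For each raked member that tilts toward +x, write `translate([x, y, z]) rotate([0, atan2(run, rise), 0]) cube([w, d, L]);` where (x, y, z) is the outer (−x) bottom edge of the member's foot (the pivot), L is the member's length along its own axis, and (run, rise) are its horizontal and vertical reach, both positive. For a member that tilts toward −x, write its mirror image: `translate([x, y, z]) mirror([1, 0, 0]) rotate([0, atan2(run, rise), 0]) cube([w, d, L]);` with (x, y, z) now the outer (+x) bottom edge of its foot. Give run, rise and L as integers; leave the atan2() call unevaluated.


translate([255, 0, 612]) cube([119, 1053, 73]);
translate([0, 103, 0]) rotate([0, atan2(255, 612), 0]) cube([39, 56, 663]);
translate([629, 103, 0]) mirror([1, 0, 0]) rotate([0, atan2(255, 612), 0]) cube([39, 56, 663]);
translate([0, 894, 0]) rotate([0, atan2(255, 612), 0]) cube([39, 56, 663]);
translate([629, 894, 0]) mirror([1, 0, 0]) rotate([0, atan2(255, 612), 0]) cube([39, 56, 663]);


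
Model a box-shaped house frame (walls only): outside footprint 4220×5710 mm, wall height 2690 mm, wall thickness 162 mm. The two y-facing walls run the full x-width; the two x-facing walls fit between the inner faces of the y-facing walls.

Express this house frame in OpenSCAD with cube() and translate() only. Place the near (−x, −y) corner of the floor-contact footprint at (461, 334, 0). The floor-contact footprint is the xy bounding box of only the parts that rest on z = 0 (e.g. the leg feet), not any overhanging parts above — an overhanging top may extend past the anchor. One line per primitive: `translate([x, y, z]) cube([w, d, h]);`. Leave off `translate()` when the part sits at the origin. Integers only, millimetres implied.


translate([461, 334, 0]) cube([4220, 162, 2690]);
translate([461, 5882, 0]) cube([4220, 162, 2690]);
translate([461, 496, 0]) cube([162, 5386, 2690]);
translate([4519, 496, 0]) cube([162, 5386, 2690]);


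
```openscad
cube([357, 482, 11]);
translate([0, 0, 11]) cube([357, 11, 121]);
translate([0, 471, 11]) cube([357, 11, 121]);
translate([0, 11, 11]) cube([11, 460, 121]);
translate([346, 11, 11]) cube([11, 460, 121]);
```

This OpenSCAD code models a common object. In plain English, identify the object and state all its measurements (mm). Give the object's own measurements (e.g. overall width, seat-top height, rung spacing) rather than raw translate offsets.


An open-topped rectangular box: outside dimensions 357×482×132 mm, with a uniform wall and base thickness of 11 mm. The base is a full 357×482 slab on the floor; four walls sit on top of the base. The front and back walls (the −y and +y sides) span the full width; the two side walls fit between them.


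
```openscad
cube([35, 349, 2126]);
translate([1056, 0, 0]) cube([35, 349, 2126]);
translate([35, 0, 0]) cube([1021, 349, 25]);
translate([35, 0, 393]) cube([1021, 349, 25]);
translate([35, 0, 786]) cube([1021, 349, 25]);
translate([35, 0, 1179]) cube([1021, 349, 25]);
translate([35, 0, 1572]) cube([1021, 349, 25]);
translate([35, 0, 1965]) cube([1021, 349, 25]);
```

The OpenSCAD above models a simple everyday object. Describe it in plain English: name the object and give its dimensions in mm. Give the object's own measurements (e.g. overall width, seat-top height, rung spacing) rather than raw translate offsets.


An open bookshelf. Two side panels, each 35 mm thick, 349 mm deep and 2126 mm tall, stand 1091 mm apart (outside-to-outside). Between them sit 6 shelves, each 25 mm thick and 349 mm deep, spanning the full gap between the sides. The bottom shelf rests on the floor (its underside at z = 0) and the clear gap between one shelf's top and the next shelf's underside is 368 mm.


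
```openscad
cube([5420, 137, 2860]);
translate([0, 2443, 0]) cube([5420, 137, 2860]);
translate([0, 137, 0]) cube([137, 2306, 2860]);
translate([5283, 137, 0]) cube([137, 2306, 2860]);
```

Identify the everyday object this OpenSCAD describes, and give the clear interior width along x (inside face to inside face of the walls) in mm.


A house (or room) frame. The interior width is 5146 mm.

Four 2860 mm walls enclosing a rectangle with no floor or roof — a room or house frame. Outside width is 5420 mm and wall thickness is 137 mm, so the interior width is 5420 − 2 × 137 = 5146 mm.


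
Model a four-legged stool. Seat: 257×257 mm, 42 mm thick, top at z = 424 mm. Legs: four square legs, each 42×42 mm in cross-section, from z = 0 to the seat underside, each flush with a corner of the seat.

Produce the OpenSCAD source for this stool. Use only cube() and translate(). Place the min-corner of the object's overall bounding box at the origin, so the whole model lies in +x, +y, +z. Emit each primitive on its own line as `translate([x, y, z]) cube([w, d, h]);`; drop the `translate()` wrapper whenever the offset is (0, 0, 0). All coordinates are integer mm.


translate([0, 0, 382]) cube([257, 257, 42]);
cube([42, 42, 382]);
translate([215, 0, 0]) cube([42, 42, 382]);
translate([0, 215, 0]) cube([42, 42, 382]);
translate([215, 215, 0]) cube([42, 42, 382]);


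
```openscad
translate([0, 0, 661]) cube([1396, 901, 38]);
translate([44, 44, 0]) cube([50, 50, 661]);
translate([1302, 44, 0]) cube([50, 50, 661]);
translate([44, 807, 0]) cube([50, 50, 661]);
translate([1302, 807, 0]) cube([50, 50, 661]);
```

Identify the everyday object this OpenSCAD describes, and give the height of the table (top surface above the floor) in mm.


A table. The table height is 699 mm.

A 1396×901×38 slab sits at z = 661 on four 50 mm square posts — a table. The top surface is at 661 + 38 = 699 mm.


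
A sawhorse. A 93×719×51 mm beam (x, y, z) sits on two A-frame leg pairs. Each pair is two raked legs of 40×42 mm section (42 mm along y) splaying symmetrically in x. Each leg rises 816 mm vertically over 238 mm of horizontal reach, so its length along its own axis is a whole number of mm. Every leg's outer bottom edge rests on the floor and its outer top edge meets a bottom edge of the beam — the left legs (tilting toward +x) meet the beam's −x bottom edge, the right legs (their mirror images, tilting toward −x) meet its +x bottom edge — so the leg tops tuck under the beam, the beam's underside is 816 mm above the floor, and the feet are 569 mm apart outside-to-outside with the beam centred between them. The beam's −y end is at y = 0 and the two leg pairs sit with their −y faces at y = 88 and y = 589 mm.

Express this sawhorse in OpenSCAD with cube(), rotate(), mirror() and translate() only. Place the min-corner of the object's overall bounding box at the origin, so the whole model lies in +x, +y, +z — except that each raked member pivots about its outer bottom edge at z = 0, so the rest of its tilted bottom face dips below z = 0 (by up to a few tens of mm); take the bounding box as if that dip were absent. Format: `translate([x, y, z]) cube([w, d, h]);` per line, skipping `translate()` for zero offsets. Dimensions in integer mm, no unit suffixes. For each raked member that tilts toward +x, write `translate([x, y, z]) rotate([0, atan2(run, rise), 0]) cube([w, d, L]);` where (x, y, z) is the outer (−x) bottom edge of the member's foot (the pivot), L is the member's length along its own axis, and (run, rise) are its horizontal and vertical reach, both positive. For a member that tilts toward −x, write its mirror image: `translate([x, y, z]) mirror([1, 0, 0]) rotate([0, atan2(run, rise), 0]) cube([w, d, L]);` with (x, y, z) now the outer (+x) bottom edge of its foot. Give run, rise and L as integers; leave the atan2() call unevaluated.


// leg length = √(238² + 816²) = 850
// right-leg outer foot x = 2·238 + 93 = 569
// beam min-corner = (238, 0, 816)
translate([238, 0, 816]) cube([93, 719, 51]);
translate([0, 88, 0]) rotate([0, atan2(238, 816), 0]) cube([40, 42, 850]);
translate([569, 88, 0]) mirror([1, 0, 0]) rotate([0, atan2(238, 816), 0]) cube([40, 42, 850]);
translate([0, 589, 0]) rotate([0, atan2(238, 816), 0]) cube([40, 42, 850]);
translate([569, 589, 0]) mirror([1, 0, 0]) rotate([0, atan2(238, 816), 0]) cube([40, 42, 850]);


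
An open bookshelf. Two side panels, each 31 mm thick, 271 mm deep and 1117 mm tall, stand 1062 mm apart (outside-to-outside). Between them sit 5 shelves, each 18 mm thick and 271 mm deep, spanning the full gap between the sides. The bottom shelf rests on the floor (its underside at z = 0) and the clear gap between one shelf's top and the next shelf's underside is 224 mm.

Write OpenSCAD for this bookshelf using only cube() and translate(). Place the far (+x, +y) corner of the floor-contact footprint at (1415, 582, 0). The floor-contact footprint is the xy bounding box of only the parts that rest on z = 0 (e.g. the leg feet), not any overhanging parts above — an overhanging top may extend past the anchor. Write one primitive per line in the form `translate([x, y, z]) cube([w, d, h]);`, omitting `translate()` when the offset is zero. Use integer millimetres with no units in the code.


translate([353, 311, 0]) cube([31, 271, 1117]);
translate([1384, 311, 0]) cube([31, 271, 1117]);
translate([384, 311, 0]) cube([1000, 271, 18]);
translate([384, 311, 242]) cube([1000, 271, 18]);
translate([384, 311, 484]) cube([1000, 271, 18]);
translate([384, 311, 726]) cube([1000, 271, 18]);
translate([384, 311, 968]) cube([1000, 271, 18]);


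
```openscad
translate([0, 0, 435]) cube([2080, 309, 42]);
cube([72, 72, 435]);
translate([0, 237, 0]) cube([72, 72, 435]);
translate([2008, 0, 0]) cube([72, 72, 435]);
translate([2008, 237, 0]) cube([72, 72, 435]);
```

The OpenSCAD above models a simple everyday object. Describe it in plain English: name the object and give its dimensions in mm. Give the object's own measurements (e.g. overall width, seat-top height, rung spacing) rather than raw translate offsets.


A long wooden bench with a 2080 mm (x) × 309 mm (y) seat, 42 mm thick, its top surface 477 mm above the floor. Four 72 mm square legs at the seat corners, flush with the edges, run from z = 0 to the seat underside.


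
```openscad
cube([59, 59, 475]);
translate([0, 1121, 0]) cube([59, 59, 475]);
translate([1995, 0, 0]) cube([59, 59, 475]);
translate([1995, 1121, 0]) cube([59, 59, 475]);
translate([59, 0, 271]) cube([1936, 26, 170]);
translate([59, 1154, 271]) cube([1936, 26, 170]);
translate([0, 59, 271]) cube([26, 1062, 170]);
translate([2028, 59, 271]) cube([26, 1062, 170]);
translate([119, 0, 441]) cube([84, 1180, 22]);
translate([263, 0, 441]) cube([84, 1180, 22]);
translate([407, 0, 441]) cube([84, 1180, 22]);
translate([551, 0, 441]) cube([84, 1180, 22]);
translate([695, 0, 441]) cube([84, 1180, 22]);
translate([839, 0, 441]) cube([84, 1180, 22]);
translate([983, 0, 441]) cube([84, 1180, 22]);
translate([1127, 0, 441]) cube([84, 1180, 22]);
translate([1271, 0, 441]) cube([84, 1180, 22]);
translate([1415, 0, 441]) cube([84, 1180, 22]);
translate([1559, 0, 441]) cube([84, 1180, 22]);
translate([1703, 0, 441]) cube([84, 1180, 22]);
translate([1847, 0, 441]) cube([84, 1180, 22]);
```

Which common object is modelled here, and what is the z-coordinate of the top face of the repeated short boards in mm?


A bed frame. The slat-top height is 463 mm.

Four posts, four rails, and a row of slats — a bed frame. Slats sit on the rails at z = 271 + 170 = 441; with slat thickness 22, the top is 463 mm.


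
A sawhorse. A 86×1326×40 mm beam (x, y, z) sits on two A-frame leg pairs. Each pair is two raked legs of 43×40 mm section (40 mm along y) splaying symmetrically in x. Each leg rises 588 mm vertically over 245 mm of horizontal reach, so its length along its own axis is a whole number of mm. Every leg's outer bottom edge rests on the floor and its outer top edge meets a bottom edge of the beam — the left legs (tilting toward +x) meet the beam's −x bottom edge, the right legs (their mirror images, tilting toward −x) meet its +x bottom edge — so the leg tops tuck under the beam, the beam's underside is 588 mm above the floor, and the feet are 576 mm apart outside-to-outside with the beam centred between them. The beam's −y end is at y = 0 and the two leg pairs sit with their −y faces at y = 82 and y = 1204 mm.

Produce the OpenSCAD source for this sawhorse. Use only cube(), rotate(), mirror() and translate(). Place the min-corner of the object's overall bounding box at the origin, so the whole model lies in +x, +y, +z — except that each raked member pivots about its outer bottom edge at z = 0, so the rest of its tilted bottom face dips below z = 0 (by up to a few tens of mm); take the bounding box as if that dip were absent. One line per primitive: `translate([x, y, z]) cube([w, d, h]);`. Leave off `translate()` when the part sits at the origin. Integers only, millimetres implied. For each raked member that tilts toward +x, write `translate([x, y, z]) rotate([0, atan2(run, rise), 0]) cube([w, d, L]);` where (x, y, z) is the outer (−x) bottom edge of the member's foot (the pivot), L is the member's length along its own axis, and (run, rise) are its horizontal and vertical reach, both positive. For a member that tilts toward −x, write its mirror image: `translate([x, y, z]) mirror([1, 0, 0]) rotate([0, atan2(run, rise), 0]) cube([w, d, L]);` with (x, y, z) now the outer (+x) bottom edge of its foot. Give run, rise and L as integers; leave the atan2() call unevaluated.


translate([245, 0, 588]) cube([86, 1326, 40]);
translate([0, 82, 0]) rotate([0, atan2(245, 588), 0]) cube([43, 40, 637]);
translate([576, 82, 0]) mirror([1, 0, 0]) rotate([0, atan2(245, 588), 0]) cube([43, 40, 637]);
translate([0, 1204, 0]) rotate([0, atan2(245, 588), 0]) cube([43, 40, 637]);
translate([576, 1204, 0]) mirror([1, 0, 0]) rotate([0, atan2(245, 588), 0]) cube([43, 40, 637]);


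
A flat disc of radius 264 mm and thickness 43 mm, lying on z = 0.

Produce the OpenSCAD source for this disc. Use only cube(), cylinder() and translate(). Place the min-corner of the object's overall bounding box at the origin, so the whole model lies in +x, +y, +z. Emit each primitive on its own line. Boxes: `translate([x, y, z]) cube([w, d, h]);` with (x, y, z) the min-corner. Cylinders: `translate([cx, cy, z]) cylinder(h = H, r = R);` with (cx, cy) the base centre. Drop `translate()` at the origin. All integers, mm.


translate([264, 264, 0]) cylinder(h = 43, r = 264);


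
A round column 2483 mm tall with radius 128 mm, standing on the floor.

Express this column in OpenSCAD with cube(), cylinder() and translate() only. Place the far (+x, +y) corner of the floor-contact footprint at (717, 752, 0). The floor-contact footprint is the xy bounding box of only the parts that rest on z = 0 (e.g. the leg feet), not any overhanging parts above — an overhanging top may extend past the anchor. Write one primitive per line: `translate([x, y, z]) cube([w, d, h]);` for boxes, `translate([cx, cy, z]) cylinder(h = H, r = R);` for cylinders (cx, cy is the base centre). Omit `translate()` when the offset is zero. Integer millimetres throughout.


translate([589, 624, 0]) cylinder(h = 2483, r = 128);


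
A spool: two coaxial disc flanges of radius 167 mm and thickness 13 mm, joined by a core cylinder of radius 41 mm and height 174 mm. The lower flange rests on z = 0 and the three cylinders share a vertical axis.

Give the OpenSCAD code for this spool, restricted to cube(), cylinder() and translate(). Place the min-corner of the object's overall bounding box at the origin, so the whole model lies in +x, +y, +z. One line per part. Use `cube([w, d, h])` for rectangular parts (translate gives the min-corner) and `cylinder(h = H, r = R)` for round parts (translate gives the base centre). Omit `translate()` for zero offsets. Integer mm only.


translate([167, 167, 0]) cylinder(h = 13, r = 167);
translate([167, 167, 13]) cylinder(h = 174, r = 41);
translate([167, 167, 187]) cylinder(h = 13, r = 167);


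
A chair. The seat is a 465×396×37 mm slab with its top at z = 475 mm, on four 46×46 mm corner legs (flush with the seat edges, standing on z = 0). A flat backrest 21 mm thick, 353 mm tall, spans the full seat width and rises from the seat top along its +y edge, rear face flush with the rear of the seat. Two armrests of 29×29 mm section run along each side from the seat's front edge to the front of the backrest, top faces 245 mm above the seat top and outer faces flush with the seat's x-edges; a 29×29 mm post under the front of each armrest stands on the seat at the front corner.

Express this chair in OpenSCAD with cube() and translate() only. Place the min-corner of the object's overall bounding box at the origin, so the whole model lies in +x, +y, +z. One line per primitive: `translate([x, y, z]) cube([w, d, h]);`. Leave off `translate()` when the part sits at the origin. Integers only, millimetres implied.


translate([0, 0, 438]) cube([465, 396, 37]);
cube([46, 46, 438]);
translate([419, 0, 0]) cube([46, 46, 438]);
translate([0, 350, 0]) cube([46, 46, 438]);
translate([419, 350, 0]) cube([46, 46, 438]);
translate([0, 375, 475]) cube([465, 21, 353]);
translate([0, 0, 691]) cube([29, 375, 29]);
translate([436, 0, 691]) cube([29, 375, 29]);
translate([0, 0, 475]) cube([29, 29, 216]);
translate([436, 0, 475]) cube([29, 29, 216]);


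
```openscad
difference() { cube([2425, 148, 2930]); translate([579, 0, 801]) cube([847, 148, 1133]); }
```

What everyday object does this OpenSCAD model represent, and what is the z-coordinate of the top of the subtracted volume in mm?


A wall with a window opening. The window head height is 1934 mm.

A wall with a rectangular opening subtracted — a window. Sill at z = 801, opening 1133 mm tall, so the head is at 801 + 1133 = 1934 mm.


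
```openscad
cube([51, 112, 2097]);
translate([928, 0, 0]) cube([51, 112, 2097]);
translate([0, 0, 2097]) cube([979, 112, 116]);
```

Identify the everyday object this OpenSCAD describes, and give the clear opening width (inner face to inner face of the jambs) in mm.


A door frame. The clear opening width is 877 mm.

Two 2097 mm tall posts with a header on top — a door frame. The left jamb is 51 mm wide at x = 0; the right jamb starts at x = 928. The clear opening is 928 − 51 = 877 mm.


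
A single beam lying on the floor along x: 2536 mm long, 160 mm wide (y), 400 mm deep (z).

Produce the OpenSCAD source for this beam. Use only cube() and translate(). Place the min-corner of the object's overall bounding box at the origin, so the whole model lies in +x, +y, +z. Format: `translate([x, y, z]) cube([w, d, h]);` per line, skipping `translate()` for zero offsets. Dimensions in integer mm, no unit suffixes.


cube([2536, 160, 400]);


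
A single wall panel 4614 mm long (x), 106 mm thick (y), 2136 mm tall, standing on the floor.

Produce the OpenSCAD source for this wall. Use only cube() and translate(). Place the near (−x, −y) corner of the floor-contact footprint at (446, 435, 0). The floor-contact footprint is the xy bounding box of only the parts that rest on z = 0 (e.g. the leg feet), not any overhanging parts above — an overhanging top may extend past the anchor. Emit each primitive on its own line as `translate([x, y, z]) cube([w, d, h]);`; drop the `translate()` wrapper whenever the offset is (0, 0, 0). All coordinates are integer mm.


translate([446, 435, 0]) cube([4614, 106, 2136]);


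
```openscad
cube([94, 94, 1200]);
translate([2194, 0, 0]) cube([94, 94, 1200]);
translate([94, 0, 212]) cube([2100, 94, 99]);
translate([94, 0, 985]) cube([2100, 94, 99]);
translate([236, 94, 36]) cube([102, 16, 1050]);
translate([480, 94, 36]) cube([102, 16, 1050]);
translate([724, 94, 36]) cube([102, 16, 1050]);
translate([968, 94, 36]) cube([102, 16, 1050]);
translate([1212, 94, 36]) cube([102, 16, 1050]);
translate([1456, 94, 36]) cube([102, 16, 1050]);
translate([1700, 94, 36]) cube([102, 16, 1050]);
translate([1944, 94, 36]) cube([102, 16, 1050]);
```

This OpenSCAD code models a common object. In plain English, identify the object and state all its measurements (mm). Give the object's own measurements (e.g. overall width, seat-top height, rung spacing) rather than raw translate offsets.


A fence section. Two 94×94 mm posts, 1200 mm tall, stand on the floor with a clear span of 2100 mm between their inner faces. Two horizontal rails of 94×99 mm section span the gap between the posts with their undersides at z = 212 mm and z = 985 mm, flush with the posts' −y face. 8 pickets, each 102 mm wide, 16 mm thick and 1050 mm tall, are fixed to the +y face of the rails with their bottoms at z = 36 mm, spaced across the span with a 142 mm gap after the −x post and between neighbouring pickets, with 148 mm left before the +x post.


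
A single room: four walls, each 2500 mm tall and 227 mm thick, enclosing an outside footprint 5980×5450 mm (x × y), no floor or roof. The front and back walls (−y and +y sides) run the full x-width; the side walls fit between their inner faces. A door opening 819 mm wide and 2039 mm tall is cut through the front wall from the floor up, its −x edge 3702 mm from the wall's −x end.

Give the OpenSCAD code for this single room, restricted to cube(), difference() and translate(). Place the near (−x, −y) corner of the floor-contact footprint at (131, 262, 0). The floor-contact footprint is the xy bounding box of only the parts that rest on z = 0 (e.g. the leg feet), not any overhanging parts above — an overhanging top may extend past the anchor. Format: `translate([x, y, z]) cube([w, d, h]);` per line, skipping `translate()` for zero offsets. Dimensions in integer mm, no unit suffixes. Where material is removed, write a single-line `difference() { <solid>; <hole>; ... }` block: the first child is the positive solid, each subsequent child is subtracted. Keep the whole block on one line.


difference() { translate([131, 262, 0]) cube([5980, 227, 2500]); translate([3833, 262, 0]) cube([819, 227, 2039]); }
translate([131, 5485, 0]) cube([5980, 227, 2500]);
translate([131, 489, 0]) cube([227, 4996, 2500]);
translate([5884, 489, 0]) cube([227, 4996, 2500]);


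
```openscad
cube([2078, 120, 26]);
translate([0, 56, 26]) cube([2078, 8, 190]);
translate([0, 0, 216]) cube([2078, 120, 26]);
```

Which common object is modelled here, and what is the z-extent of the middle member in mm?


An I-beam. The web height is 190 mm.

Two wide flanges with a thin centred web — an I-beam. Overall 242 mm minus two 26 mm flanges gives a web of 242 − 2·26 = 190 mm.


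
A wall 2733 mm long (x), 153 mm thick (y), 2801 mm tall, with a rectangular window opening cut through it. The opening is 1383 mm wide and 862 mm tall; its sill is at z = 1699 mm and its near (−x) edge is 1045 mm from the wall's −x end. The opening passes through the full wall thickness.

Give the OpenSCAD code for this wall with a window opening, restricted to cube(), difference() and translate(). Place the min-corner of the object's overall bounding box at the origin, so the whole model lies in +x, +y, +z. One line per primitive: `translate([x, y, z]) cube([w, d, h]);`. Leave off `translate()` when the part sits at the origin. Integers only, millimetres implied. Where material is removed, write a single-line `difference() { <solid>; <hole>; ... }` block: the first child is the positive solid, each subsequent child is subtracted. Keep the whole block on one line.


difference() { cube([2733, 153, 2801]); translate([1045, 0, 1699]) cube([1383, 153, 862]); }


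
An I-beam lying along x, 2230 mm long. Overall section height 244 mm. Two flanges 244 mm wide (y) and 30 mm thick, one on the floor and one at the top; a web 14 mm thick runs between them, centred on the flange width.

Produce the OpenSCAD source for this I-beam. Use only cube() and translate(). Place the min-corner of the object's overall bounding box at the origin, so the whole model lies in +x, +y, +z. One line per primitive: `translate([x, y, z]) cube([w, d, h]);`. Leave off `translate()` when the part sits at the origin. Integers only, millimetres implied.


cube([2230, 244, 30]);
translate([0, 115, 30]) cube([2230, 14, 184]);
translate([0, 0, 214]) cube([2230, 244, 30]);


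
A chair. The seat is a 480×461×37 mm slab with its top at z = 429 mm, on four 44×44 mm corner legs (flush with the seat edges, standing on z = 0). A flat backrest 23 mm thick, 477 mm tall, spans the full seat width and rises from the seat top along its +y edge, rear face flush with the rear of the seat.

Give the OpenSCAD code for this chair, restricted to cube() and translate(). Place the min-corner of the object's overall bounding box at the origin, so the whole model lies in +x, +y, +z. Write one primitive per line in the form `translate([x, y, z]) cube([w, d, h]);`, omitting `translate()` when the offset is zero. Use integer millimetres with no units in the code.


translate([0, 0, 392]) cube([480, 461, 37]);
cube([44, 44, 392]);
translate([436, 0, 0]) cube([44, 44, 392]);
translate([0, 417, 0]) cube([44, 44, 392]);
translate([436, 417, 0]) cube([44, 44, 392]);
translate([0, 438, 429]) cube([480, 23, 477]);


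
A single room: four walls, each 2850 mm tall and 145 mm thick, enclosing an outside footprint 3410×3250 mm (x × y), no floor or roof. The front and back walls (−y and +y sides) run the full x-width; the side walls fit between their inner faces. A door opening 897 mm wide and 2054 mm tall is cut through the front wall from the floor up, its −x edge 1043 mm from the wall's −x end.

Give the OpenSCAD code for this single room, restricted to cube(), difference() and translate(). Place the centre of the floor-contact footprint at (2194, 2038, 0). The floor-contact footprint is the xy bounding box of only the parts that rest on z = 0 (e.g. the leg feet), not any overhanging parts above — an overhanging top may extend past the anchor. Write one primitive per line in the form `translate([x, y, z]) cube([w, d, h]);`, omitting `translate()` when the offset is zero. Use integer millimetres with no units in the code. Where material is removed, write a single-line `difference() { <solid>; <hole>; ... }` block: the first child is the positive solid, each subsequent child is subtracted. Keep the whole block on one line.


difference() { translate([489, 413, 0]) cube([3410, 145, 2850]); translate([1532, 413, 0]) cube([897, 145, 2054]); }
translate([489, 3518, 0]) cube([3410, 145, 2850]);
translate([489, 558, 0]) cube([145, 2960, 2850]);
translate([3754, 558, 0]) cube([145, 2960, 2850]);


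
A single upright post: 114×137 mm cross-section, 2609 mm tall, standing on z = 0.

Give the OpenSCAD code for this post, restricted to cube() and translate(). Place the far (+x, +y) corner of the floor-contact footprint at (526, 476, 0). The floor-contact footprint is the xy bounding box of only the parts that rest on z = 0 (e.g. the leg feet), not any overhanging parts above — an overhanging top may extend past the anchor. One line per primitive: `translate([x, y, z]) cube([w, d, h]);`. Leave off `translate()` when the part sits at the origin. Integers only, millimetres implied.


translate([412, 339, 0]) cube([114, 137, 2609]);


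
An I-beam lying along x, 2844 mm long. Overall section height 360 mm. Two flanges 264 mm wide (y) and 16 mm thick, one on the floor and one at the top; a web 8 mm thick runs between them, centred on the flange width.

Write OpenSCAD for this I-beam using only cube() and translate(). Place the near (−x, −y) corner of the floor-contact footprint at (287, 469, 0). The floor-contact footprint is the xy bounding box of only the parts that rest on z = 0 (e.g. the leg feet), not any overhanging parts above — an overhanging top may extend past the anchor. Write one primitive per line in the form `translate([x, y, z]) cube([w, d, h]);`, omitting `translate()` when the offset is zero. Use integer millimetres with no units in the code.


translate([287, 469, 0]) cube([2844, 264, 16]);
translate([287, 597, 16]) cube([2844, 8, 328]);
translate([287, 469, 344]) cube([2844, 264, 16]);


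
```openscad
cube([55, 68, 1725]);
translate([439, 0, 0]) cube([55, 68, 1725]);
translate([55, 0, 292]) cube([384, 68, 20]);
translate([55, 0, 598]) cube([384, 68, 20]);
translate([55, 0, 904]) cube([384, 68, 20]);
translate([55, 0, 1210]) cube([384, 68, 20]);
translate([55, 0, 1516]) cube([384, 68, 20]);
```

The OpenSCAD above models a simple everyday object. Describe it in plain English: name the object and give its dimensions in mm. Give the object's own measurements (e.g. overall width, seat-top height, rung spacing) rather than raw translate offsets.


A straight ladder. Two 55×68 mm vertical rails, 1725 mm tall, stand 494 mm apart (outside-to-outside) with their front faces coplanar on the −y side. 5 rungs, each 68 mm deep and 20 mm tall, span between the inner faces of the rails, front faces flush with the rails. The lowest rung's underside is at z = 292 mm and rungs are spaced 306 mm apart (underside to underside).


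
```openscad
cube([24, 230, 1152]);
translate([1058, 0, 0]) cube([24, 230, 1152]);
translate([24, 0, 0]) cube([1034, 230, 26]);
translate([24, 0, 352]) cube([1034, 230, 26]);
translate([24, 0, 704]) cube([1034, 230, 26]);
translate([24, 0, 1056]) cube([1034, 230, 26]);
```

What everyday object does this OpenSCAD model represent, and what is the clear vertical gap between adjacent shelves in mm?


A bookshelf. The clear shelf gap is 326 mm.

Two tall side panels with 4 horizontal boards between them — a bookshelf. The first two shelf undersides are at z = 0 and z = 352; with shelf thickness 26, the clear gap is 352 − 0 − 26 = 326 mm.


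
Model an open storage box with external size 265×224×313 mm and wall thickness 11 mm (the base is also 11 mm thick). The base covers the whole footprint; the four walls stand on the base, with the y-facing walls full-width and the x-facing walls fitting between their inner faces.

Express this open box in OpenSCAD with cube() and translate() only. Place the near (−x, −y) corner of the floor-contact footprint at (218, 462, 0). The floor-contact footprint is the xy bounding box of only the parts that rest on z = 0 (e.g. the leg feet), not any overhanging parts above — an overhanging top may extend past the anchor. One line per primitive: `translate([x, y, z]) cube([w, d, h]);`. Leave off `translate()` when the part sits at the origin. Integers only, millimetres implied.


translate([218, 462, 0]) cube([265, 224, 11]);
translate([218, 462, 11]) cube([265, 11, 302]);
translate([218, 675, 11]) cube([265, 11, 302]);
translate([218, 473, 11]) cube([11, 202, 302]);
translate([472, 473, 11]) cube([11, 202, 302]);


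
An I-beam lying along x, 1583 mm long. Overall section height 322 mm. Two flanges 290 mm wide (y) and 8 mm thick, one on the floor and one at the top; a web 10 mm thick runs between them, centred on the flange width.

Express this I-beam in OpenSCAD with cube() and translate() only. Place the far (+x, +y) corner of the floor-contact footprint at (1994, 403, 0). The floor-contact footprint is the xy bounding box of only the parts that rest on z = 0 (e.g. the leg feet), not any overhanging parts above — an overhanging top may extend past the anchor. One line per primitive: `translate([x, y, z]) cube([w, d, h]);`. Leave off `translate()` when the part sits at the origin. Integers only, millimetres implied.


translate([411, 113, 0]) cube([1583, 290, 8]);
translate([411, 253, 8]) cube([1583, 10, 306]);
translate([411, 113, 314]) cube([1583, 290, 8]);


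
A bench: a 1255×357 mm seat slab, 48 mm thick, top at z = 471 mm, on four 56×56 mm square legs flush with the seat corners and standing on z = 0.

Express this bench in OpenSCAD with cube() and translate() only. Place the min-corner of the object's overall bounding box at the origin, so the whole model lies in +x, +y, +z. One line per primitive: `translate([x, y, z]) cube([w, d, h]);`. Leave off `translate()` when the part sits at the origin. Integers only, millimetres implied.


translate([0, 0, 423]) cube([1255, 357, 48]);
cube([56, 56, 423]);
translate([0, 301, 0]) cube([56, 56, 423]);
translate([1199, 0, 0]) cube([56, 56, 423]);
translate([1199, 301, 0]) cube([56, 56, 423]);


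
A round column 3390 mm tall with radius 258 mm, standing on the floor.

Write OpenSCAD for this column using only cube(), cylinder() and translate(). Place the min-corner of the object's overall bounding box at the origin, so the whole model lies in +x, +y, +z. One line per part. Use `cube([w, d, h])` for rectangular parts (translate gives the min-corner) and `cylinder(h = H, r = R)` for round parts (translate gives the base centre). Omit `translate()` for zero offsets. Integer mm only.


translate([258, 258, 0]) cylinder(h = 3390, r = 258);


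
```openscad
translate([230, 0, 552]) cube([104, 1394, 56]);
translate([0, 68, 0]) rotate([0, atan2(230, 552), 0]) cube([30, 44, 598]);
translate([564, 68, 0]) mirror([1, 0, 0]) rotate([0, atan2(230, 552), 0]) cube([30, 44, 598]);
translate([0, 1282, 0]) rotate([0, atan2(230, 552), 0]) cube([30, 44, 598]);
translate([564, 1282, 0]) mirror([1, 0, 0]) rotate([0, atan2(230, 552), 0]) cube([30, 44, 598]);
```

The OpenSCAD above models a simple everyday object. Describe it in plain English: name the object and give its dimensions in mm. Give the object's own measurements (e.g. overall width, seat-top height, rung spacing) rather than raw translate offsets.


A sawhorse. A 104×1394×56 mm beam (x, y, z) sits on two A-frame leg pairs. Each pair is two raked legs of 30×44 mm section (44 mm along y) splaying symmetrically in x. Each leg rises 552 mm vertically over 230 mm of horizontal reach and is 598 mm long along its own axis. Every leg's outer bottom edge rests on the floor and its outer top edge meets a bottom edge of the beam — the left legs (tilting toward +x) meet the beam's −x bottom edge, the right legs (their mirror images, tilting toward −x) meet its +x bottom edge — so the leg tops tuck under the beam, the beam's underside is 552 mm above the floor, and the feet are 564 mm apart outside-to-outside with the beam centred between them. The two leg pairs are set in 68 mm from either end of the beam.


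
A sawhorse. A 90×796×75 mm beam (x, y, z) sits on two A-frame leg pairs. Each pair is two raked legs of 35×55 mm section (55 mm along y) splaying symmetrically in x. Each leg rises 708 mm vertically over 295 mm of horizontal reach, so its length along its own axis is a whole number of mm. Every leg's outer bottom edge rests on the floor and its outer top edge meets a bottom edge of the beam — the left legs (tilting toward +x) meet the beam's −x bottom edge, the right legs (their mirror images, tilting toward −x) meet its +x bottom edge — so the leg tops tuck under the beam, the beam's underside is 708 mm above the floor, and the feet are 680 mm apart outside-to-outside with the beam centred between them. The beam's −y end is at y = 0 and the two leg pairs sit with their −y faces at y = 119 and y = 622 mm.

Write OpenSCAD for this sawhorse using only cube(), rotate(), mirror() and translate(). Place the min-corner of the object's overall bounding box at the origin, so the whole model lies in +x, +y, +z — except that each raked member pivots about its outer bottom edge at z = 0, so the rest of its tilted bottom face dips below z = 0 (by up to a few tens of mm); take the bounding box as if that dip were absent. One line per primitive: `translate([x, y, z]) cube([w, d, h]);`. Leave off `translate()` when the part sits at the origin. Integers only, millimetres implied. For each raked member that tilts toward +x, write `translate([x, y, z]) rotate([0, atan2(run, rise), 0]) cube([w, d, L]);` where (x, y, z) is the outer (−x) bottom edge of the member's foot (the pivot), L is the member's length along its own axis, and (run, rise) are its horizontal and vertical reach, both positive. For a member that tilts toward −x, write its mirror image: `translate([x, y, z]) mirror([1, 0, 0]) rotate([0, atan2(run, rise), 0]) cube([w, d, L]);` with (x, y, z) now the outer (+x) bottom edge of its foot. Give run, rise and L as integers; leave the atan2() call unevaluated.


// leg length = √(295² + 708²) = 767
// right-leg outer foot x = 2·295 + 90 = 680
// beam min-corner = (295, 0, 708)
translate([295, 0, 708]) cube([90, 796, 75]);
translate([0, 119, 0]) rotate([0, atan2(295, 708), 0]) cube([35, 55, 767]);
translate([680, 119, 0]) mirror([1, 0, 0]) rotate([0, atan2(295, 708), 0]) cube([35, 55, 767]);
translate([0, 622, 0]) rotate([0, atan2(295, 708), 0]) cube([35, 55, 767]);
translate([680, 622, 0]) mirror([1, 0, 0]) rotate([0, atan2(295, 708), 0]) cube([35, 55, 767]);


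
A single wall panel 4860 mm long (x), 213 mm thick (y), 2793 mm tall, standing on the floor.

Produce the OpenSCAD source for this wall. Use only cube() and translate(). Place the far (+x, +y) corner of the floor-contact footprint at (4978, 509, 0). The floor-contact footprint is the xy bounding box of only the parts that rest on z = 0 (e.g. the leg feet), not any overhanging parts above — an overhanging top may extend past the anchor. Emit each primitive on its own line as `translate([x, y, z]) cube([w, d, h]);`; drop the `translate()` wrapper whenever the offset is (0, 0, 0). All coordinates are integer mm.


translate([118, 296, 0]) cube([4860, 213, 2793]);


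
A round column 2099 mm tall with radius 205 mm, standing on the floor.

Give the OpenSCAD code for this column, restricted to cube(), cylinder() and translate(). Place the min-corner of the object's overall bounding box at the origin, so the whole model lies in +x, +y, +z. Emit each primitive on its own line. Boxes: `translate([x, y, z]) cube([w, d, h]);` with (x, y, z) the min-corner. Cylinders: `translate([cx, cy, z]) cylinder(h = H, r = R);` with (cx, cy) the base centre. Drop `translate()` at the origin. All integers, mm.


translate([205, 205, 0]) cylinder(h = 2099, r = 205);


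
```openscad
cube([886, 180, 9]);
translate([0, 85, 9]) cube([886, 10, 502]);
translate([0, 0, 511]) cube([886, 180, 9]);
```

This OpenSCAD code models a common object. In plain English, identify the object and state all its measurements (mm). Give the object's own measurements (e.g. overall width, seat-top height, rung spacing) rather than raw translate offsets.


An I-beam lying along x, 886 mm long. Overall section height 520 mm. Two flanges 180 mm wide (y) and 9 mm thick, one on the floor and one at the top; a web 10 mm thick runs between them, centred on the flange width.


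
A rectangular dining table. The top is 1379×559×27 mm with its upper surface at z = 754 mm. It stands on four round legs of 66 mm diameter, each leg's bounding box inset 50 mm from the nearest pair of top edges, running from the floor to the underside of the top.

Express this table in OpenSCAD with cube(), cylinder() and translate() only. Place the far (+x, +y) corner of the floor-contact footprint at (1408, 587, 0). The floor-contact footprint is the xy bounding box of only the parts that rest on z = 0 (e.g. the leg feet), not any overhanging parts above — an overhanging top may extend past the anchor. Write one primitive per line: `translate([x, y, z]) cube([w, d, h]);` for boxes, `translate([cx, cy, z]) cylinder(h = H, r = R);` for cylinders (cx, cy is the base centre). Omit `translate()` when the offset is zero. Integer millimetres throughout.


translate([79, 78, 727]) cube([1379, 559, 27]);
translate([162, 161, 0]) cylinder(h = 727, r = 33);
translate([1375, 161, 0]) cylinder(h = 727, r = 33);
translate([162, 554, 0]) cylinder(h = 727, r = 33);
translate([1375, 554, 0]) cylinder(h = 727, r = 33);
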